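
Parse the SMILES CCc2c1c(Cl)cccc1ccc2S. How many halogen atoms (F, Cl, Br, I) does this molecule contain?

1

Halogen atoms appear at heavy-atom position 6 (1×Cl).
Other groups present: 1 thiol.
Halogen count: 1.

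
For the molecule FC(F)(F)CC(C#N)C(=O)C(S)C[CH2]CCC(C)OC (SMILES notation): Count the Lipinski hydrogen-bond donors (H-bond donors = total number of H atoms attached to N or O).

Donors: find every N or O and count the H atoms it carries.
  atom 8 (N): bond orders sum to 3 → 0 H
  atom 10 (O): bond orders sum to 2 → 0 H
  atom 19 (O): bond orders sum to 2 → 0 H
Lipinski HBD = 0.

0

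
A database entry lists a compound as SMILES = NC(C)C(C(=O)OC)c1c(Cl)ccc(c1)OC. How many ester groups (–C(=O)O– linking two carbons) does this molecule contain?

The ester motif appears at heavy-atom position 5 in the SMILES.
Other groups present: 1 ether, 1 primary amine.
Ester count: 1.

1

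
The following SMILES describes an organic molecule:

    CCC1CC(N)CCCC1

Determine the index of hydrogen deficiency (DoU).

1

Degree of unsaturation = (number of rings) + (number of π bonds).
Ring closures in the SMILES: 1.
π bonds: none → 0 DoU from unsaturation.
Total DoU = 1 + 0 = 1.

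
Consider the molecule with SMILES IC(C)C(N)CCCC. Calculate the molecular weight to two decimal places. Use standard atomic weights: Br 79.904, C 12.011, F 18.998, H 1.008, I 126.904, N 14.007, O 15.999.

241.12 g/mol

First, the molecular formula is C7H16IN (counting implicit H from valence).
  C: 7 × 12.011 = 84.077
  H: 16 × 1.008 = 16.128
  I: 1 × 126.904 = 126.904
  N: 1 × 14.007 = 14.007
Sum: 7×12.011 + 16×1.008 + 1×126.904 + 1×14.007 = 241.116 → 241.12 g/mol.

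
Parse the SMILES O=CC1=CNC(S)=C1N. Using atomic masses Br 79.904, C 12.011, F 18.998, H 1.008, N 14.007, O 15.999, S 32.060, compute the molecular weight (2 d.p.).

142.18 g/mol

First, the molecular formula is C5H6N2OS (counting implicit H from valence).
  C: 5 × 12.011 = 60.055
  H: 6 × 1.008 = 6.048
  N: 2 × 14.007 = 28.014
  O: 1 × 15.999 = 15.999
  S: 1 × 32.060 = 32.060
Sum: 5×12.011 + 6×1.008 + 2×14.007 + 1×15.999 + 1×32.060 = 142.176 → 142.18 g/mol.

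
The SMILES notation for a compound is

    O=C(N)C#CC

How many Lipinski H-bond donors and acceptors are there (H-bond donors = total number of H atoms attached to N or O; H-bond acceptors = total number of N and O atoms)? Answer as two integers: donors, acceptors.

Donors: find every N or O and count the H atoms it carries.
  atom 1 (O): bond orders sum to 2 → 0 H
  atom 3 (N): bond orders sum to 1 → 2 H
Lipinski HBD = 2.
Acceptors: N atoms = 1, O atoms = 1 → HBA = 2.

2, 2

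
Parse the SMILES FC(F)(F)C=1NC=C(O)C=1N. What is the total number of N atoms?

2

Scan the SMILES for N atoms (remember two-letter symbols like Cl and Br are single atoms).
Nitrogen count: 2.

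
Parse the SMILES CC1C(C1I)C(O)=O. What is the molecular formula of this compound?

C5H7IO2

Walk through each heavy atom and fill implicit hydrogens from standard valence (C 4, N 3, O 2, S 2, halogen 1):
  atom 1: C, bond orders sum to 1 (valence 4) → 3 H
  atom 2: C, bond orders sum to 3 (valence 4) → 1 H
  atom 3: C, bond orders sum to 3 (valence 4) → 1 H
  atom 4: C, bond orders sum to 3 (valence 4) → 1 H
  atom 5: I (halogen, monovalent) → 0 H
  atom 6: C, bond orders sum to 4 (valence 4) → 0 H
  atom 7: O, bond orders sum to 1 (valence 2) → 1 H
  atom 8: O, bond orders sum to 2 (valence 2) → 0 H
Totals → C:5, H:7, I:1, O:2.
In Hill order: C5H7IO2.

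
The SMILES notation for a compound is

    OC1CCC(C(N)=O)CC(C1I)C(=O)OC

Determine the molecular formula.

C10H16INO4

Walk through each heavy atom and fill implicit hydrogens from standard valence (C 4, N 3, O 2, S 2, halogen 1):
  atom 1: O, bond orders sum to 1 (valence 2) → 1 H
  atom 2: C, bond orders sum to 3 (valence 4) → 1 H
  atom 3: C, bond orders sum to 2 (valence 4) → 2 H
  atom 4: C, bond orders sum to 2 (valence 4) → 2 H
  atom 5: C, bond orders sum to 3 (valence 4) → 1 H
  atom 6: C, bond orders sum to 4 (valence 4) → 0 H
  atom 7: N, bond orders sum to 1 (valence 3) → 2 H
  atom 8: O, bond orders sum to 2 (valence 2) → 0 H
  atom 9: C, bond orders sum to 2 (valence 4) → 2 H
  atom 10: C, bond orders sum to 3 (valence 4) → 1 H
  atom 11: C, bond orders sum to 3 (valence 4) → 1 H
  atom 12: I (halogen, monovalent) → 0 H
  atom 13: C, bond orders sum to 4 (valence 4) → 0 H
  atom 14: O, bond orders sum to 2 (valence 2) → 0 H
  atom 15: O, bond orders sum to 2 (valence 2) → 0 H
  atom 16: C, bond orders sum to 1 (valence 4) → 3 H
Totals → C:10, H:16, I:1, N:1, O:4.
In Hill order: C10H16INO4.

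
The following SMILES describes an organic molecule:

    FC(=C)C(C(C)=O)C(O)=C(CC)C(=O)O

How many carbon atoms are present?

10

Count every carbon token in the SMILES (each C, including those in ring-closure positions and inside branches).
Carbon count: 10.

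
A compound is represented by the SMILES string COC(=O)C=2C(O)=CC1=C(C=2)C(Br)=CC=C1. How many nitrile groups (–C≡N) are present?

Scan the SMILES for the nitrile motif — none present.
Groups that are present: 1 ester, 1 hydroxyl.

0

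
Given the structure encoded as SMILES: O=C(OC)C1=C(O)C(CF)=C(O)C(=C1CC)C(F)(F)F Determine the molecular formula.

C12H12F4O4

Walk through each heavy atom and fill implicit hydrogens from standard valence (C 4, N 3, O 2, S 2, halogen 1):
  atom 1: O, bond orders sum to 2 (valence 2) → 0 H
  atom 2: C, bond orders sum to 4 (valence 4) → 0 H
  atom 3: O, bond orders sum to 2 (valence 2) → 0 H
  atom 4: C, bond orders sum to 1 (valence 4) → 3 H
  atom 5: C, bond orders sum to 4 (valence 4) → 0 H
  atom 6: C, bond orders sum to 4 (valence 4) → 0 H
  atom 7: O, bond orders sum to 1 (valence 2) → 1 H
  atom 8: C, bond orders sum to 4 (valence 4) → 0 H
  atom 9: C, bond orders sum to 2 (valence 4) → 2 H
  atom 10: F (halogen, monovalent) → 0 H
  atom 11: C, bond orders sum to 4 (valence 4) → 0 H
  atom 12: O, bond orders sum to 1 (valence 2) → 1 H
  atom 13: C, bond orders sum to 4 (valence 4) → 0 H
  atom 14: C, bond orders sum to 4 (valence 4) → 0 H
  atom 15: C, bond orders sum to 2 (valence 4) → 2 H
  atom 16: C, bond orders sum to 1 (valence 4) → 3 H
  atom 17: C, bond orders sum to 4 (valence 4) → 0 H
  atom 18: F (halogen, monovalent) → 0 H
  atom 19: F (halogen, monovalent) → 0 H
  atom 20: F (halogen, monovalent) → 0 H
Totals → C:12, H:12, F:4, O:4.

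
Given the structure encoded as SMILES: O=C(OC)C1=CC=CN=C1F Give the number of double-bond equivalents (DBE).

5

Molecular formula: C7H6FNO2.
DoU = (2C + 2 + N − H − X) / 2, where X is the halogen count and O/S are ignored.
    = (2·7 + 2 + 1 − 6 − 1) / 2 = 10 / 2 = 5.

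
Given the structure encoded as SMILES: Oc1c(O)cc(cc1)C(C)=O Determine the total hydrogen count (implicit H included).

8

Walk through each heavy atom and fill implicit hydrogens from standard valence (C 4, N 3, O 2, S 2, halogen 1); for lowercase aromatic atoms, an aromatic c carries 1 H when it has two neighbours and 0 H with three, and aromatic n carries 0 H:
  atom 1: O, bond orders sum to 1 (valence 2) → 1 H
  atom 2: aromatic c, 3 neighbours → 0 H
  atom 3: aromatic c, 3 neighbours → 0 H
  atom 4: O, bond orders sum to 1 (valence 2) → 1 H
  atom 5: aromatic c, 2 neighbours → 1 H
  atom 6: aromatic c, 3 neighbours → 0 H
  atom 7: aromatic c, 2 neighbours → 1 H
  atom 8: aromatic c, 2 neighbours → 1 H
  atom 9: C, bond orders sum to 4 (valence 4) → 0 H
  atom 10: C, bond orders sum to 1 (valence 4) → 3 H
  atom 11: O, bond orders sum to 2 (valence 2) → 0 H
Total hydrogens: 8.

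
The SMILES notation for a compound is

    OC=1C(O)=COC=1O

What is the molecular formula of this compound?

C4H4O4

Walk through each heavy atom and fill implicit hydrogens from standard valence (C 4, N 3, O 2, S 2, halogen 1):
  atom 1: O, bond orders sum to 1 (valence 2) → 1 H
  atom 2: C, bond orders sum to 4 (valence 4) → 0 H
  atom 3: C, bond orders sum to 4 (valence 4) → 0 H
  atom 4: O, bond orders sum to 1 (valence 2) → 1 H
  atom 5: C, bond orders sum to 3 (valence 4) → 1 H
  atom 6: O, bond orders sum to 2 (valence 2) → 0 H
  atom 7: C, bond orders sum to 4 (valence 4) → 0 H
  atom 8: O, bond orders sum to 1 (valence 2) → 1 H
Totals → C:4, H:4, O:4.
In Hill order: C4H4O4.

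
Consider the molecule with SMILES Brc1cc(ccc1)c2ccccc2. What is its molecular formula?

Walk through each heavy atom and fill implicit hydrogens from standard valence (C 4, N 3, O 2, S 2, halogen 1); for lowercase aromatic atoms, an aromatic c carries 1 H when it has two neighbours and 0 H with three, and aromatic n carries 0 H:
  atom 1: Br (halogen, monovalent) → 0 H
  atom 2: aromatic c, 3 neighbours → 0 H
  atom 3: aromatic c, 2 neighbours → 1 H
  atom 4: aromatic c, 3 neighbours → 0 H
  atom 5: aromatic c, 2 neighbours → 1 H
  atom 6: aromatic c, 2 neighbours → 1 H
  atom 7: aromatic c, 2 neighbours → 1 H
  atom 8: aromatic c, 3 neighbours → 0 H
  atom 9: aromatic c, 2 neighbours → 1 H
  atom 10: aromatic c, 2 neighbours → 1 H
  atom 11: aromatic c, 2 neighbours → 1 H
  atom 12: aromatic c, 2 neighbours → 1 H
  atom 13: aromatic c, 2 neighbours → 1 H
Totals → C:12, H:9, Br:1.

C12H9Br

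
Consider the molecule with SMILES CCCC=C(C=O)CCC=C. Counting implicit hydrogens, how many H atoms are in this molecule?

Walk through each heavy atom and fill implicit hydrogens from standard valence (C 4, N 3, O 2, S 2, halogen 1):
  atom 1: C, bond orders sum to 1 (valence 4) → 3 H
  atom 2: C, bond orders sum to 2 (valence 4) → 2 H
  atom 3: C, bond orders sum to 2 (valence 4) → 2 H
  atom 4: C, bond orders sum to 3 (valence 4) → 1 H
  atom 5: C, bond orders sum to 4 (valence 4) → 0 H
  atom 6: C, bond orders sum to 3 (valence 4) → 1 H
  atom 7: O, bond orders sum to 2 (valence 2) → 0 H
  atom 8: C, bond orders sum to 2 (valence 4) → 2 H
  atom 9: C, bond orders sum to 2 (valence 4) → 2 H
  atom 10: C, bond orders sum to 3 (valence 4) → 1 H
  atom 11: C, bond orders sum to 2 (valence 4) → 2 H
Total hydrogens: 16.

16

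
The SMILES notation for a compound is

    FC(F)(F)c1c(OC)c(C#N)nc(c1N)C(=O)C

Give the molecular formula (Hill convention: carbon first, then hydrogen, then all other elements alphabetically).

C10H8F3N3O2

Walk through each heavy atom and fill implicit hydrogens from standard valence (C 4, N 3, O 2, S 2, halogen 1); for lowercase aromatic atoms, an aromatic c carries 1 H when it has two neighbours and 0 H with three, and aromatic n carries 0 H:
  atom 1: F (halogen, monovalent) → 0 H
  atom 2: C, bond orders sum to 4 (valence 4) → 0 H
  atom 3: F (halogen, monovalent) → 0 H
  atom 4: F (halogen, monovalent) → 0 H
  atom 5: aromatic c, 3 neighbours → 0 H
  atom 6: aromatic c, 3 neighbours → 0 H
  atom 7: O, bond orders sum to 2 (valence 2) → 0 H
  atom 8: C, bond orders sum to 1 (valence 4) → 3 H
  atom 9: aromatic c, 3 neighbours → 0 H
  atom 10: C, bond orders sum to 4 (valence 4) → 0 H
  atom 11: N, bond orders sum to 3 (valence 3) → 0 H
  atom 12: aromatic n, 2 neighbours → 0 H
  atom 13: aromatic c, 3 neighbours → 0 H
  atom 14: aromatic c, 3 neighbours → 0 H
  atom 15: N, bond orders sum to 1 (valence 3) → 2 H
  atom 16: C, bond orders sum to 4 (valence 4) → 0 H
  atom 17: O, bond orders sum to 2 (valence 2) → 0 H
  atom 18: C, bond orders sum to 1 (valence 4) → 3 H
Totals → C:10, H:8, F:3, N:3, O:2.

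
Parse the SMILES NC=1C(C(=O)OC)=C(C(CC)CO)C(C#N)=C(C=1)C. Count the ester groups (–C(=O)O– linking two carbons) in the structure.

The ester motif appears at heavy-atom position 4 in the SMILES.
Other groups present: 1 hydroxyl, 1 nitrile, 1 primary amine.
Ester count: 1.

1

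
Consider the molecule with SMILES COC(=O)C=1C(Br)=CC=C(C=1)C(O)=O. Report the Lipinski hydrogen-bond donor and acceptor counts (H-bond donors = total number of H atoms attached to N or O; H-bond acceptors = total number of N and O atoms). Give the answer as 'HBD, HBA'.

Donors: find every N or O and count the H atoms it carries.
  atom 2 (O): bond orders sum to 2 → 0 H
  atom 4 (O): bond orders sum to 2 → 0 H
  atom 13 (O): bond orders sum to 1 → 1 H
  atom 14 (O): bond orders sum to 2 → 0 H
Lipinski HBD = 1.
Acceptors: N atoms = 0, O atoms = 4 → HBA = 4.

1, 4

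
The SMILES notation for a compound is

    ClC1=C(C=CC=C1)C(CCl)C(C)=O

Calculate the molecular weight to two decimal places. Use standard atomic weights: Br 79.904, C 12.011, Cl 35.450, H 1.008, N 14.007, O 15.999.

217.09 g/mol

First, the molecular formula is C10H10Cl2O (counting implicit H from valence).
  C: 10 × 12.011 = 120.110
  Cl: 2 × 35.450 = 70.900
  H: 10 × 1.008 = 10.080
  O: 1 × 15.999 = 15.999
Sum: 10×12.011 + 2×35.450 + 10×1.008 + 1×15.999 = 217.089 → 217.09 g/mol.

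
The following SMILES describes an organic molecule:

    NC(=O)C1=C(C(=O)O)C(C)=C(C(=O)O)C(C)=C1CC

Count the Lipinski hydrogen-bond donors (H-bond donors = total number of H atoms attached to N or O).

Donors: find every N or O and count the H atoms it carries.
  atom 1 (N): bond orders sum to 1 → 2 H
  atom 3 (O): bond orders sum to 2 → 0 H
  atom 7 (O): bond orders sum to 2 → 0 H
  atom 8 (O): bond orders sum to 1 → 1 H
  atom 13 (O): bond orders sum to 2 → 0 H
  atom 14 (O): bond orders sum to 1 → 1 H
Lipinski HBD = 4.

4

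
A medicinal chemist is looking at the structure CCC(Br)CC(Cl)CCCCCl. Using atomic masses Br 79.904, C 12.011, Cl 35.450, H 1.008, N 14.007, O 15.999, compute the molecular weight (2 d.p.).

276.04 g/mol

First, the molecular formula is C9H17BrCl2 (counting implicit H from valence).
  Br: 1 × 79.904 = 79.904
  C: 9 × 12.011 = 108.099
  Cl: 2 × 35.450 = 70.900
  H: 17 × 1.008 = 17.136
Sum: 1×79.904 + 9×12.011 + 2×35.450 + 17×1.008 = 276.039 → 276.04 g/mol.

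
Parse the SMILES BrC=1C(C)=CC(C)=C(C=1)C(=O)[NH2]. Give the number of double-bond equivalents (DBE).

Molecular formula: C9H10BrNO.
DoU = (2C + 2 + N − H − X) / 2, where X is the halogen count and O/S are ignored.
    = (2·9 + 2 + 1 − 10 − 1) / 2 = 10 / 2 = 5.

5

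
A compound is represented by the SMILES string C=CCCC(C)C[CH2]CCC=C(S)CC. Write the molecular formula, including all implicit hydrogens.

C14H26S

Walk through each heavy atom and fill implicit hydrogens from standard valence (C 4, N 3, O 2, S 2, halogen 1):
  atom 1: C, bond orders sum to 2 (valence 4) → 2 H
  atom 2: C, bond orders sum to 3 (valence 4) → 1 H
  atom 3: C, bond orders sum to 2 (valence 4) → 2 H
  atom 4: C, bond orders sum to 2 (valence 4) → 2 H
  atom 5: C, bond orders sum to 3 (valence 4) → 1 H
  atom 6: C, bond orders sum to 1 (valence 4) → 3 H
  atom 7: C, bond orders sum to 2 (valence 4) → 2 H
  atom 8: C with explicit H count 2
  atom 9: C, bond orders sum to 2 (valence 4) → 2 H
  atom 10: C, bond orders sum to 2 (valence 4) → 2 H
  atom 11: C, bond orders sum to 3 (valence 4) → 1 H
  atom 12: C, bond orders sum to 4 (valence 4) → 0 H
  atom 13: S, bond orders sum to 1 (valence 2) → 1 H
  atom 14: C, bond orders sum to 2 (valence 4) → 2 H
  atom 15: C, bond orders sum to 1 (valence 4) → 3 H
Totals → C:14, H:26, S:1.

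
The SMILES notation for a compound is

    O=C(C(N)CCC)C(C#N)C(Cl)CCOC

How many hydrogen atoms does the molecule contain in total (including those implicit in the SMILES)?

Walk through each heavy atom and fill implicit hydrogens from standard valence (C 4, N 3, O 2, S 2, halogen 1):
  atom 1: O, bond orders sum to 2 (valence 2) → 0 H
  atom 2: C, bond orders sum to 4 (valence 4) → 0 H
  atom 3: C, bond orders sum to 3 (valence 4) → 1 H
  atom 4: N, bond orders sum to 1 (valence 3) → 2 H
  atom 5: C, bond orders sum to 2 (valence 4) → 2 H
  atom 6: C, bond orders sum to 2 (valence 4) → 2 H
  atom 7: C, bond orders sum to 1 (valence 4) → 3 H
  atom 8: C, bond orders sum to 3 (valence 4) → 1 H
  atom 9: C, bond orders sum to 4 (valence 4) → 0 H
  atom 10: N, bond orders sum to 3 (valence 3) → 0 H
  atom 11: C, bond orders sum to 3 (valence 4) → 1 H
  atom 12: Cl (halogen, monovalent) → 0 H
  atom 13: C, bond orders sum to 2 (valence 4) → 2 H
  atom 14: C, bond orders sum to 2 (valence 4) → 2 H
  atom 15: O, bond orders sum to 2 (valence 2) → 0 H
  atom 16: C, bond orders sum to 1 (valence 4) → 3 H
Total hydrogens: 19.

19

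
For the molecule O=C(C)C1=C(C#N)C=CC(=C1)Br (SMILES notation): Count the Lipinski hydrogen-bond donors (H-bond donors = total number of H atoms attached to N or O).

Donors: find every N or O and count the H atoms it carries.
  atom 1 (O): bond orders sum to 2 → 0 H
  atom 7 (N): bond orders sum to 3 → 0 H
Lipinski HBD = 0.

0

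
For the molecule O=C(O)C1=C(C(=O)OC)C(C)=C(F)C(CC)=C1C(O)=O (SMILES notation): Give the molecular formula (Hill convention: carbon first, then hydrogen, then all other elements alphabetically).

Walk through each heavy atom and fill implicit hydrogens from standard valence (C 4, N 3, O 2, S 2, halogen 1):
  atom 1: O, bond orders sum to 2 (valence 2) → 0 H
  atom 2: C, bond orders sum to 4 (valence 4) → 0 H
  atom 3: O, bond orders sum to 1 (valence 2) → 1 H
  atom 4: C, bond orders sum to 4 (valence 4) → 0 H
  atom 5: C, bond orders sum to 4 (valence 4) → 0 H
  atom 6: C, bond orders sum to 4 (valence 4) → 0 H
  atom 7: O, bond orders sum to 2 (valence 2) → 0 H
  atom 8: O, bond orders sum to 2 (valence 2) → 0 H
  atom 9: C, bond orders sum to 1 (valence 4) → 3 H
  atom 10: C, bond orders sum to 4 (valence 4) → 0 H
  atom 11: C, bond orders sum to 1 (valence 4) → 3 H
  atom 12: C, bond orders sum to 4 (valence 4) → 0 H
  atom 13: F (halogen, monovalent) → 0 H
  atom 14: C, bond orders sum to 4 (valence 4) → 0 H
  atom 15: C, bond orders sum to 2 (valence 4) → 2 H
  atom 16: C, bond orders sum to 1 (valence 4) → 3 H
  atom 17: C, bond orders sum to 4 (valence 4) → 0 H
  atom 18: C, bond orders sum to 4 (valence 4) → 0 H
  atom 19: O, bond orders sum to 1 (valence 2) → 1 H
  atom 20: O, bond orders sum to 2 (valence 2) → 0 H
Totals → C:13, H:13, F:1, O:6.

C13H13FO6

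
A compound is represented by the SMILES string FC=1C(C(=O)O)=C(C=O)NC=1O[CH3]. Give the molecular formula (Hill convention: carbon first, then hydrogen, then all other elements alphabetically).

C7H6FNO4

Walk through each heavy atom and fill implicit hydrogens from standard valence (C 4, N 3, O 2, S 2, halogen 1):
  atom 1: F (halogen, monovalent) → 0 H
  atom 2: C, bond orders sum to 4 (valence 4) → 0 H
  atom 3: C, bond orders sum to 4 (valence 4) → 0 H
  atom 4: C, bond orders sum to 4 (valence 4) → 0 H
  atom 5: O, bond orders sum to 2 (valence 2) → 0 H
  atom 6: O, bond orders sum to 1 (valence 2) → 1 H
  atom 7: C, bond orders sum to 4 (valence 4) → 0 H
  atom 8: C, bond orders sum to 3 (valence 4) → 1 H
  atom 9: O, bond orders sum to 2 (valence 2) → 0 H
  atom 10: N, bond orders sum to 2 (valence 3) → 1 H
  atom 11: C, bond orders sum to 4 (valence 4) → 0 H
  atom 12: O, bond orders sum to 2 (valence 2) → 0 H
  atom 13: C with explicit H count 3
Totals → C:7, H:6, F:1, N:1, O:4.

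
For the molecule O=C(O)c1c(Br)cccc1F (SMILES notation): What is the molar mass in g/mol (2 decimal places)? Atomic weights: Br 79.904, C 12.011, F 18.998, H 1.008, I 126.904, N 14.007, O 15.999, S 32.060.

219.01 g/mol

First, the molecular formula is C7H4BrFO2 (counting implicit H from valence).
  Br: 1 × 79.904 = 79.904
  C: 7 × 12.011 = 84.077
  F: 1 × 18.998 = 18.998
  H: 4 × 1.008 = 4.032
  O: 2 × 15.999 = 31.998
Sum: 1×79.904 + 7×12.011 + 1×18.998 + 4×1.008 + 2×15.999 = 219.009 → 219.01 g/mol.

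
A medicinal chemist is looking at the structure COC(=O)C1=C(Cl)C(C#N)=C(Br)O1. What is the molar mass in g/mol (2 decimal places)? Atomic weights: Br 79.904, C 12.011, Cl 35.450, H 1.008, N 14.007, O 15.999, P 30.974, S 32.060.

264.46 g/mol

First, the molecular formula is C7H3BrClNO3 (counting implicit H from valence).
  Br: 1 × 79.904 = 79.904
  C: 7 × 12.011 = 84.077
  Cl: 1 × 35.450 = 35.450
  H: 3 × 1.008 = 3.024
  N: 1 × 14.007 = 14.007
  O: 3 × 15.999 = 47.997
Sum: 1×79.904 + 7×12.011 + 1×35.450 + 3×1.008 + 1×14.007 + 3×15.999 = 264.459 → 264.46 g/mol.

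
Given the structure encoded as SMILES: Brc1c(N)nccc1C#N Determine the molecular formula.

Walk through each heavy atom and fill implicit hydrogens from standard valence (C 4, N 3, O 2, S 2, halogen 1); for lowercase aromatic atoms, an aromatic c carries 1 H when it has two neighbours and 0 H with three, and aromatic n carries 0 H:
  atom 1: Br (halogen, monovalent) → 0 H
  atom 2: aromatic c, 3 neighbours → 0 H
  atom 3: aromatic c, 3 neighbours → 0 H
  atom 4: N, bond orders sum to 1 (valence 3) → 2 H
  atom 5: aromatic n, 2 neighbours → 0 H
  atom 6: aromatic c, 2 neighbours → 1 H
  atom 7: aromatic c, 2 neighbours → 1 H
  atom 8: aromatic c, 3 neighbours → 0 H
  atom 9: C, bond orders sum to 4 (valence 4) → 0 H
  atom 10: N, bond orders sum to 3 (valence 3) → 0 H
Totals → C:6, H:4, Br:1, N:3.
In Hill order: C6H4BrN3.

C6H4BrN3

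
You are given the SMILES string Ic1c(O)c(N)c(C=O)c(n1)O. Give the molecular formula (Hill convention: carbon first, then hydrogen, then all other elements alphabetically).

Walk through each heavy atom and fill implicit hydrogens from standard valence (C 4, N 3, O 2, S 2, halogen 1); for lowercase aromatic atoms, an aromatic c carries 1 H when it has two neighbours and 0 H with three, and aromatic n carries 0 H:
  atom 1: I (halogen, monovalent) → 0 H
  atom 2: aromatic c, 3 neighbours → 0 H
  atom 3: aromatic c, 3 neighbours → 0 H
  atom 4: O, bond orders sum to 1 (valence 2) → 1 H
  atom 5: aromatic c, 3 neighbours → 0 H
  atom 6: N, bond orders sum to 1 (valence 3) → 2 H
  atom 7: aromatic c, 3 neighbours → 0 H
  atom 8: C, bond orders sum to 3 (valence 4) → 1 H
  atom 9: O, bond orders sum to 2 (valence 2) → 0 H
  atom 10: aromatic c, 3 neighbours → 0 H
  atom 11: aromatic n, 2 neighbours → 0 H
  atom 12: O, bond orders sum to 1 (valence 2) → 1 H
Totals → C:6, H:5, I:1, N:2, O:3.

C6H5IN2O3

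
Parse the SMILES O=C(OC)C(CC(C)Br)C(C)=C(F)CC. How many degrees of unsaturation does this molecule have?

2

Molecular formula: C11H18BrFO2.
DoU = (2C + 2 + N − H − X) / 2, where X is the halogen count and O/S are ignored.
    = (2·11 + 2 + 0 − 18 − 2) / 2 = 4 / 2 = 2.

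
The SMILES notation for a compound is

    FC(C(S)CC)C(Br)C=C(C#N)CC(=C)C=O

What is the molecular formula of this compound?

Walk through each heavy atom and fill implicit hydrogens from standard valence (C 4, N 3, O 2, S 2, halogen 1):
  atom 1: F (halogen, monovalent) → 0 H
  atom 2: C, bond orders sum to 3 (valence 4) → 1 H
  atom 3: C, bond orders sum to 3 (valence 4) → 1 H
  atom 4: S, bond orders sum to 1 (valence 2) → 1 H
  atom 5: C, bond orders sum to 2 (valence 4) → 2 H
  atom 6: C, bond orders sum to 1 (valence 4) → 3 H
  atom 7: C, bond orders sum to 3 (valence 4) → 1 H
  atom 8: Br (halogen, monovalent) → 0 H
  atom 9: C, bond orders sum to 3 (valence 4) → 1 H
  atom 10: C, bond orders sum to 4 (valence 4) → 0 H
  atom 11: C, bond orders sum to 4 (valence 4) → 0 H
  atom 12: N, bond orders sum to 3 (valence 3) → 0 H
  atom 13: C, bond orders sum to 2 (valence 4) → 2 H
  atom 14: C, bond orders sum to 4 (valence 4) → 0 H
  atom 15: C, bond orders sum to 2 (valence 4) → 2 H
  atom 16: C, bond orders sum to 3 (valence 4) → 1 H
  atom 17: O, bond orders sum to 2 (valence 2) → 0 H
Totals → C:12, H:15, Br:1, F:1, N:1, O:1, S:1.
In Hill order: C12H15BrFNOS.

C12H15BrFNOS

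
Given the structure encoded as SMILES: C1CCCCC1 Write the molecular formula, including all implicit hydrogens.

C6H12

Walk through each heavy atom and fill implicit hydrogens from standard valence (C 4, N 3, O 2, S 2, halogen 1):
  atom 1: C, bond orders sum to 2 (valence 4) → 2 H
  atom 2: C, bond orders sum to 2 (valence 4) → 2 H
  atom 3: C, bond orders sum to 2 (valence 4) → 2 H
  atom 4: C, bond orders sum to 2 (valence 4) → 2 H
  atom 5: C, bond orders sum to 2 (valence 4) → 2 H
  atom 6: C, bond orders sum to 2 (valence 4) → 2 H
Totals → C:6, H:12.
In Hill order: C6H12.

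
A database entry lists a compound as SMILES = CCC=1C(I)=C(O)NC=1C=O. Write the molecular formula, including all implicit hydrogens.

Walk through each heavy atom and fill implicit hydrogens from standard valence (C 4, N 3, O 2, S 2, halogen 1):
  atom 1: C, bond orders sum to 1 (valence 4) → 3 H
  atom 2: C, bond orders sum to 2 (valence 4) → 2 H
  atom 3: C, bond orders sum to 4 (valence 4) → 0 H
  atom 4: C, bond orders sum to 4 (valence 4) → 0 H
  atom 5: I (halogen, monovalent) → 0 H
  atom 6: C, bond orders sum to 4 (valence 4) → 0 H
  atom 7: O, bond orders sum to 1 (valence 2) → 1 H
  atom 8: N, bond orders sum to 2 (valence 3) → 1 H
  atom 9: C, bond orders sum to 4 (valence 4) → 0 H
  atom 10: C, bond orders sum to 3 (valence 4) → 1 H
  atom 11: O, bond orders sum to 2 (valence 2) → 0 H
Totals → C:7, H:8, I:1, N:1, O:2.
In Hill order: C7H8INO2.

C7H8INO2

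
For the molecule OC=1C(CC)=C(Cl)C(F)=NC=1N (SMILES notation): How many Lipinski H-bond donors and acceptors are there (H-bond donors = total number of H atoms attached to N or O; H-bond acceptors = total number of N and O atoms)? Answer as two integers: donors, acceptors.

Donors: find every N or O and count the H atoms it carries.
  atom 1 (O): bond orders sum to 1 → 1 H
  atom 10 (N): bond orders sum to 3 → 0 H
  atom 12 (N): bond orders sum to 1 → 2 H
Lipinski HBD = 3.
Acceptors: N atoms = 2, O atoms = 1 → HBA = 3.

3, 3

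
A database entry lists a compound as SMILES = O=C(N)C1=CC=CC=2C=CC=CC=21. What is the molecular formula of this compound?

C11H9NO

Walk through each heavy atom and fill implicit hydrogens from standard valence (C 4, N 3, O 2, S 2, halogen 1):
  atom 1: O, bond orders sum to 2 (valence 2) → 0 H
  atom 2: C, bond orders sum to 4 (valence 4) → 0 H
  atom 3: N, bond orders sum to 1 (valence 3) → 2 H
  atom 4: C, bond orders sum to 4 (valence 4) → 0 H
  atom 5: C, bond orders sum to 3 (valence 4) → 1 H
  atom 6: C, bond orders sum to 3 (valence 4) → 1 H
  atom 7: C, bond orders sum to 3 (valence 4) → 1 H
  atom 8: C, bond orders sum to 4 (valence 4) → 0 H
  atom 9: C, bond orders sum to 3 (valence 4) → 1 H
  atom 10: C, bond orders sum to 3 (valence 4) → 1 H
  atom 11: C, bond orders sum to 3 (valence 4) → 1 H
  atom 12: C, bond orders sum to 3 (valence 4) → 1 H
  atom 13: C, bond orders sum to 4 (valence 4) → 0 H
Totals → C:11, H:9, N:1, O:1.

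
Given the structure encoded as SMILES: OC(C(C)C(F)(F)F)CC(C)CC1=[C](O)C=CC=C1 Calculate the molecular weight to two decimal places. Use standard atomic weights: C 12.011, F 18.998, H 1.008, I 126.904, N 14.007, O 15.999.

276.30 g/mol

First, the molecular formula is C14H19F3O2 (counting implicit H from valence).
  C: 14 × 12.011 = 168.154
  F: 3 × 18.998 = 56.994
  H: 19 × 1.008 = 19.152
  O: 2 × 15.999 = 31.998
Sum: 14×12.011 + 3×18.998 + 19×1.008 + 2×15.999 = 276.298 → 276.30 g/mol.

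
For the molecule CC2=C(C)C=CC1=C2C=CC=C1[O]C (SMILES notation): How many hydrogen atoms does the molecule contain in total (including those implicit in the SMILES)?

14

Walk through each heavy atom and fill implicit hydrogens from standard valence (C 4, N 3, O 2, S 2, halogen 1):
  atom 1: C, bond orders sum to 1 (valence 4) → 3 H
  atom 2: C, bond orders sum to 4 (valence 4) → 0 H
  atom 3: C, bond orders sum to 4 (valence 4) → 0 H
  atom 4: C, bond orders sum to 1 (valence 4) → 3 H
  atom 5: C, bond orders sum to 3 (valence 4) → 1 H
  atom 6: C, bond orders sum to 3 (valence 4) → 1 H
  atom 7: C, bond orders sum to 4 (valence 4) → 0 H
  atom 8: C, bond orders sum to 4 (valence 4) → 0 H
  atom 9: C, bond orders sum to 3 (valence 4) → 1 H
  atom 10: C, bond orders sum to 3 (valence 4) → 1 H
  atom 11: C, bond orders sum to 3 (valence 4) → 1 H
  atom 12: C, bond orders sum to 4 (valence 4) → 0 H
  atom 13: O with explicit H count 0
  atom 14: C, bond orders sum to 1 (valence 4) → 3 H
Total hydrogens: 14.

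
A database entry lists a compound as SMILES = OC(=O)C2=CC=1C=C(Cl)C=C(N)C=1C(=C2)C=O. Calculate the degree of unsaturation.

9

Molecular formula: C12H8ClNO3.
DoU = (2C + 2 + N − H − X) / 2, where X is the halogen count and O/S are ignored.
    = (2·12 + 2 + 1 − 8 − 1) / 2 = 18 / 2 = 9.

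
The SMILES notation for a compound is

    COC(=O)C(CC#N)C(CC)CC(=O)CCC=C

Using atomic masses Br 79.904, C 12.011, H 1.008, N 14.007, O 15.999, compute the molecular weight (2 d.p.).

251.33 g/mol

First, the molecular formula is C14H21NO3 (counting implicit H from valence).
  C: 14 × 12.011 = 168.154
  H: 21 × 1.008 = 21.168
  N: 1 × 14.007 = 14.007
  O: 3 × 15.999 = 47.997
Sum: 14×12.011 + 21×1.008 + 1×14.007 + 3×15.999 = 251.326 → 251.33 g/mol.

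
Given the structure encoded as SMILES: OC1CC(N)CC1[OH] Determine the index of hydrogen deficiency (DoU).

1

Molecular formula: C5H11NO2.
DoU = (2C + 2 + N − H − X) / 2, where X is the halogen count and O/S are ignored.
    = (2·5 + 2 + 1 − 11 − 0) / 2 = 2 / 2 = 1.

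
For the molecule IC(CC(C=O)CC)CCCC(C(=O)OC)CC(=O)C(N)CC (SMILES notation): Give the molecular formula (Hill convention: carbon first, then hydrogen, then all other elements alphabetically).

C17H30INO4

Walk through each heavy atom and fill implicit hydrogens from standard valence (C 4, N 3, O 2, S 2, halogen 1):
  atom 1: I (halogen, monovalent) → 0 H
  atom 2: C, bond orders sum to 3 (valence 4) → 1 H
  atom 3: C, bond orders sum to 2 (valence 4) → 2 H
  atom 4: C, bond orders sum to 3 (valence 4) → 1 H
  atom 5: C, bond orders sum to 3 (valence 4) → 1 H
  atom 6: O, bond orders sum to 2 (valence 2) → 0 H
  atom 7: C, bond orders sum to 2 (valence 4) → 2 H
  atom 8: C, bond orders sum to 1 (valence 4) → 3 H
  atom 9: C, bond orders sum to 2 (valence 4) → 2 H
  atom 10: C, bond orders sum to 2 (valence 4) → 2 H
  atom 11: C, bond orders sum to 2 (valence 4) → 2 H
  atom 12: C, bond orders sum to 3 (valence 4) → 1 H
  atom 13: C, bond orders sum to 4 (valence 4) → 0 H
  atom 14: O, bond orders sum to 2 (valence 2) → 0 H
  atom 15: O, bond orders sum to 2 (valence 2) → 0 H
  atom 16: C, bond orders sum to 1 (valence 4) → 3 H
  atom 17: C, bond orders sum to 2 (valence 4) → 2 H
  atom 18: C, bond orders sum to 4 (valence 4) → 0 H
  atom 19: O, bond orders sum to 2 (valence 2) → 0 H
  atom 20: C, bond orders sum to 3 (valence 4) → 1 H
  atom 21: N, bond orders sum to 1 (valence 3) → 2 H
  atom 22: C, bond orders sum to 2 (valence 4) → 2 H
  atom 23: C, bond orders sum to 1 (valence 4) → 3 H
Totals → C:17, H:30, I:1, N:1, O:4.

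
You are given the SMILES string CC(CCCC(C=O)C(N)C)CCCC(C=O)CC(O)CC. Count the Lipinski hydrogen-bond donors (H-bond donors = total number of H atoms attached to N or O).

3

Donors: find every N or O and count the H atoms it carries.
  atom 8 (O): bond orders sum to 2 → 0 H
  atom 10 (N): bond orders sum to 1 → 2 H
  atom 17 (O): bond orders sum to 2 → 0 H
  atom 20 (O): bond orders sum to 1 → 1 H
Lipinski HBD = 3.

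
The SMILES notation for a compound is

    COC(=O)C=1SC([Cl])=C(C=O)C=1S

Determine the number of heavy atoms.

13

Every atom symbol written in the SMILES (organic subset) is one heavy atom; implicit H are not written.
Heavy atoms by element → C:7, Cl:1, O:3, S:2.
Total: 13.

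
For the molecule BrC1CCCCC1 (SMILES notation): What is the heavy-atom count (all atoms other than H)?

7

Every atom symbol written in the SMILES (organic subset) is one heavy atom; implicit H are not written.
Heavy atoms by element → Br:1, C:6.
Total: 7.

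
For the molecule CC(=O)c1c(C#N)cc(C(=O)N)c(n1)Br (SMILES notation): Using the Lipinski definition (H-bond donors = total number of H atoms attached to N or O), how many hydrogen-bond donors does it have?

Donors: find every N or O and count the H atoms it carries.
  atom 3 (O): bond orders sum to 2 → 0 H
  atom 7 (N): bond orders sum to 3 → 0 H
  atom 11 (O): bond orders sum to 2 → 0 H
  atom 12 (N): bond orders sum to 1 → 2 H
  atom 14 (N): bond orders sum to 3 → 0 H
Lipinski HBD = 2.

2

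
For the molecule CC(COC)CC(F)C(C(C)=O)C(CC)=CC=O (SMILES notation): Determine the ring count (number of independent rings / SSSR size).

In SMILES, each pair of matching ring-closure digits denotes one ring-closing bond; the number of such bonds equals the number of independent rings.
Ring-closure bonds here: 0.

0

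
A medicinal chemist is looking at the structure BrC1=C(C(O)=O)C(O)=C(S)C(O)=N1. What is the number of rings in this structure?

In SMILES, each pair of matching ring-closure digits denotes one ring-closing bond; the number of such bonds equals the number of independent rings.
Ring-closure bonds here: 1.

1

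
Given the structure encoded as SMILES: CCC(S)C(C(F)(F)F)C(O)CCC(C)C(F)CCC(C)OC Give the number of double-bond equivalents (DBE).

Molecular formula: C16H30F4O2S.
DoU = (2C + 2 + N − H − X) / 2, where X is the halogen count and O/S are ignored.
    = (2·16 + 2 + 0 − 30 − 4) / 2 = 0 / 2 = 0.

0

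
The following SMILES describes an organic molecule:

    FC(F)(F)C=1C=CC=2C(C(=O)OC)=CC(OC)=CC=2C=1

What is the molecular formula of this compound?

Walk through each heavy atom and fill implicit hydrogens from standard valence (C 4, N 3, O 2, S 2, halogen 1):
  atom 1: F (halogen, monovalent) → 0 H
  atom 2: C, bond orders sum to 4 (valence 4) → 0 H
  atom 3: F (halogen, monovalent) → 0 H
  atom 4: F (halogen, monovalent) → 0 H
  atom 5: C, bond orders sum to 4 (valence 4) → 0 H
  atom 6: C, bond orders sum to 3 (valence 4) → 1 H
  atom 7: C, bond orders sum to 3 (valence 4) → 1 H
  atom 8: C, bond orders sum to 4 (valence 4) → 0 H
  atom 9: C, bond orders sum to 4 (valence 4) → 0 H
  atom 10: C, bond orders sum to 4 (valence 4) → 0 H
  atom 11: O, bond orders sum to 2 (valence 2) → 0 H
  atom 12: O, bond orders sum to 2 (valence 2) → 0 H
  atom 13: C, bond orders sum to 1 (valence 4) → 3 H
  atom 14: C, bond orders sum to 3 (valence 4) → 1 H
  atom 15: C, bond orders sum to 4 (valence 4) → 0 H
  atom 16: O, bond orders sum to 2 (valence 2) → 0 H
  atom 17: C, bond orders sum to 1 (valence 4) → 3 H
  atom 18: C, bond orders sum to 3 (valence 4) → 1 H
  atom 19: C, bond orders sum to 4 (valence 4) → 0 H
  atom 20: C, bond orders sum to 3 (valence 4) → 1 H
Totals → C:14, H:11, F:3, O:3.

C14H11F3O3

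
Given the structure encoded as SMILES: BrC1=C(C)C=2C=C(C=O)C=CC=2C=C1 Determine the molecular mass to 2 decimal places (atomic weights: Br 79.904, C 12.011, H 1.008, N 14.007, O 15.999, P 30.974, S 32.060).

First, the molecular formula is C12H9BrO (counting implicit H from valence).
  Br: 1 × 79.904 = 79.904
  C: 12 × 12.011 = 144.132
  H: 9 × 1.008 = 9.072
  O: 1 × 15.999 = 15.999
Sum: 1×79.904 + 12×12.011 + 9×1.008 + 1×15.999 = 249.107 → 249.11 g/mol.

249.11 g/mol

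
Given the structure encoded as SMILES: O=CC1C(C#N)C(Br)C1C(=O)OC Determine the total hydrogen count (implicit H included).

Walk through each heavy atom and fill implicit hydrogens from standard valence (C 4, N 3, O 2, S 2, halogen 1):
  atom 1: O, bond orders sum to 2 (valence 2) → 0 H
  atom 2: C, bond orders sum to 3 (valence 4) → 1 H
  atom 3: C, bond orders sum to 3 (valence 4) → 1 H
  atom 4: C, bond orders sum to 3 (valence 4) → 1 H
  atom 5: C, bond orders sum to 4 (valence 4) → 0 H
  atom 6: N, bond orders sum to 3 (valence 3) → 0 H
  atom 7: C, bond orders sum to 3 (valence 4) → 1 H
  atom 8: Br (halogen, monovalent) → 0 H
  atom 9: C, bond orders sum to 3 (valence 4) → 1 H
  atom 10: C, bond orders sum to 4 (valence 4) → 0 H
  atom 11: O, bond orders sum to 2 (valence 2) → 0 H
  atom 12: O, bond orders sum to 2 (valence 2) → 0 H
  atom 13: C, bond orders sum to 1 (valence 4) → 3 H
Total hydrogens: 8.

8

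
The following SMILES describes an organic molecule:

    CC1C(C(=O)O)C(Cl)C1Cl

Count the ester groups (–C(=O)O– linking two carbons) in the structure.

Scan the SMILES for the ester motif — none present.
Groups that are present: 1 carboxylic acid.

0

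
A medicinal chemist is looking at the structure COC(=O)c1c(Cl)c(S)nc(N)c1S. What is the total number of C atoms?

7

Count every carbon token in the SMILES (each C, including those in ring-closure positions and inside branches).
Carbon count: 7.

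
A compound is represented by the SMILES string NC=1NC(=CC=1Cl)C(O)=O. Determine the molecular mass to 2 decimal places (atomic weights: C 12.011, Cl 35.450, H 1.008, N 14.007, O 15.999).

160.56 g/mol

First, the molecular formula is C5H5ClN2O2 (counting implicit H from valence).
  C: 5 × 12.011 = 60.055
  Cl: 1 × 35.450 = 35.450
  H: 5 × 1.008 = 5.040
  N: 2 × 14.007 = 28.014
  O: 2 × 15.999 = 31.998
Sum: 5×12.011 + 1×35.450 + 5×1.008 + 2×14.007 + 2×15.999 = 160.557 → 160.56 g/mol.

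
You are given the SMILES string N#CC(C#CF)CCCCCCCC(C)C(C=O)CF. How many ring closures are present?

0

In SMILES, each pair of matching ring-closure digits denotes one ring-closing bond; the number of such bonds equals the number of independent rings.
Ring-closure bonds here: 0.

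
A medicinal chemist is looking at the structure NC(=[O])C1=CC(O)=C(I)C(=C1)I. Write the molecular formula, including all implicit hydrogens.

C7H5I2NO2

Walk through each heavy atom and fill implicit hydrogens from standard valence (C 4, N 3, O 2, S 2, halogen 1):
  atom 1: N, bond orders sum to 1 (valence 3) → 2 H
  atom 2: C, bond orders sum to 4 (valence 4) → 0 H
  atom 3: O with explicit H count 0
  atom 4: C, bond orders sum to 4 (valence 4) → 0 H
  atom 5: C, bond orders sum to 3 (valence 4) → 1 H
  atom 6: C, bond orders sum to 4 (valence 4) → 0 H
  atom 7: O, bond orders sum to 1 (valence 2) → 1 H
  atom 8: C, bond orders sum to 4 (valence 4) → 0 H
  atom 9: I (halogen, monovalent) → 0 H
  atom 10: C, bond orders sum to 4 (valence 4) → 0 H
  atom 11: C, bond orders sum to 3 (valence 4) → 1 H
  atom 12: I (halogen, monovalent) → 0 H
Totals → C:7, H:5, I:2, N:1, O:2.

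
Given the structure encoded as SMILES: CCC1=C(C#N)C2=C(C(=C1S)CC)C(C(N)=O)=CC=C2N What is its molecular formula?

Walk through each heavy atom and fill implicit hydrogens from standard valence (C 4, N 3, O 2, S 2, halogen 1):
  atom 1: C, bond orders sum to 1 (valence 4) → 3 H
  atom 2: C, bond orders sum to 2 (valence 4) → 2 H
  atom 3: C, bond orders sum to 4 (valence 4) → 0 H
  atom 4: C, bond orders sum to 4 (valence 4) → 0 H
  atom 5: C, bond orders sum to 4 (valence 4) → 0 H
  atom 6: N, bond orders sum to 3 (valence 3) → 0 H
  atom 7: C, bond orders sum to 4 (valence 4) → 0 H
  atom 8: C, bond orders sum to 4 (valence 4) → 0 H
  atom 9: C, bond orders sum to 4 (valence 4) → 0 H
  atom 10: C, bond orders sum to 4 (valence 4) → 0 H
  atom 11: S, bond orders sum to 1 (valence 2) → 1 H
  atom 12: C, bond orders sum to 2 (valence 4) → 2 H
  atom 13: C, bond orders sum to 1 (valence 4) → 3 H
  atom 14: C, bond orders sum to 4 (valence 4) → 0 H
  atom 15: C, bond orders sum to 4 (valence 4) → 0 H
  atom 16: N, bond orders sum to 1 (valence 3) → 2 H
  atom 17: O, bond orders sum to 2 (valence 2) → 0 H
  atom 18: C, bond orders sum to 3 (valence 4) → 1 H
  atom 19: C, bond orders sum to 3 (valence 4) → 1 H
  atom 20: C, bond orders sum to 4 (valence 4) → 0 H
  atom 21: N, bond orders sum to 1 (valence 3) → 2 H
Totals → C:16, H:17, N:3, O:1, S:1.

C16H17N3OS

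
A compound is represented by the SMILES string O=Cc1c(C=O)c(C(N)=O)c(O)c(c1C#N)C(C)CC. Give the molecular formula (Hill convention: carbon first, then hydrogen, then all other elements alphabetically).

Walk through each heavy atom and fill implicit hydrogens from standard valence (C 4, N 3, O 2, S 2, halogen 1); for lowercase aromatic atoms, an aromatic c carries 1 H when it has two neighbours and 0 H with three, and aromatic n carries 0 H:
  atom 1: O, bond orders sum to 2 (valence 2) → 0 H
  atom 2: C, bond orders sum to 3 (valence 4) → 1 H
  atom 3: aromatic c, 3 neighbours → 0 H
  atom 4: aromatic c, 3 neighbours → 0 H
  atom 5: C, bond orders sum to 3 (valence 4) → 1 H
  atom 6: O, bond orders sum to 2 (valence 2) → 0 H
  atom 7: aromatic c, 3 neighbours → 0 H
  atom 8: C, bond orders sum to 4 (valence 4) → 0 H
  atom 9: N, bond orders sum to 1 (valence 3) → 2 H
  atom 10: O, bond orders sum to 2 (valence 2) → 0 H
  atom 11: aromatic c, 3 neighbours → 0 H
  atom 12: O, bond orders sum to 1 (valence 2) → 1 H
  atom 13: aromatic c, 3 neighbours → 0 H
  atom 14: aromatic c, 3 neighbours → 0 H
  atom 15: C, bond orders sum to 4 (valence 4) → 0 H
  atom 16: N, bond orders sum to 3 (valence 3) → 0 H
  atom 17: C, bond orders sum to 3 (valence 4) → 1 H
  atom 18: C, bond orders sum to 1 (valence 4) → 3 H
  atom 19: C, bond orders sum to 2 (valence 4) → 2 H
  atom 20: C, bond orders sum to 1 (valence 4) → 3 H
Totals → C:14, H:14, N:2, O:4.

C14H14N2O4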